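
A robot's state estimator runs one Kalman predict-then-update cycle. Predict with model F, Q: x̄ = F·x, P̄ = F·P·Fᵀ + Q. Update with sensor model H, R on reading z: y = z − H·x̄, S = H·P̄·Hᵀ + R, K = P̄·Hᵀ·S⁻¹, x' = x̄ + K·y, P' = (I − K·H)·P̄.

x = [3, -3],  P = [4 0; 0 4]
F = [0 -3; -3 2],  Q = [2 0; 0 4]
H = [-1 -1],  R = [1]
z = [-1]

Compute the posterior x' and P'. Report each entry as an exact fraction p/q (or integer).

x̄ = F·x = [9, -15]
P̄ = F·P·Fᵀ + Q = [38 -24; -24 56]
y = z − H·x̄ = [-7]
S = H·P̄·Hᵀ + R = [47]
K = P̄·Hᵀ·S⁻¹ = [-14/47; -32/47]
x' = x̄ + K·y = [521/47, -481/47]
P' = (I − K·H)·P̄ = [1590/47 -1576/47; -1576/47 1608/47]

x' = [521/47, -481/47]
P' = [1590/47 -1576/47; -1576/47 1608/47]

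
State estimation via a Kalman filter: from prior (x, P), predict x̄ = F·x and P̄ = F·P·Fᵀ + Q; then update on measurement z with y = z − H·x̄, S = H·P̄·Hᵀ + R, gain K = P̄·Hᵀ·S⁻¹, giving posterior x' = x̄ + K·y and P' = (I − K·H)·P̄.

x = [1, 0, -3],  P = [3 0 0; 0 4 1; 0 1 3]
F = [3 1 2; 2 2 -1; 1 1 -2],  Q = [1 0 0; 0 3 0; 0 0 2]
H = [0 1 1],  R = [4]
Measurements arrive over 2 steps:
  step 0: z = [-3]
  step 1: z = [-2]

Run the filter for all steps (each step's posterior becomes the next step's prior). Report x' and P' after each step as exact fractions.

step 0: x' = [-67/9, -10/3, 29/27], P' = [368/9 29/3 -229/27; 29/3 5 -25/9; -229/27 -25/9 353/81]
step 1: x' = [-88153/22623, -51031/22623, 2161/22623], P' = [377299/7541 72734/7541 -165286/22623; 72734/7541 33120/7541 -44416/22623; -165286/22623 -44416/22623 79532/22623]

step 0: x̄ = F·x = [-3, 5, 7]
step 0: P̄ = F·P·Fᵀ + Q = [48 23 1; 23 30 15; 1 15 17]
step 0: y = z − H·x̄ = [-15]
step 0: S = H·P̄·Hᵀ + R = [81]
step 0: K = P̄·Hᵀ·S⁻¹ = [8/27; 5/9; 32/81]
step 0: x' = x̄ + K·y = [-67/9, -10/3, 29/27]
step 0: P' = (I − K·H)·P̄ = [368/9 29/3 -229/27; 29/3 5 -25/9; -229/27 -25/9 353/81]
step 1: x̄ = F·x = [-635/27, -611/27, -349/27]
step 1: P̄ = F·P·Fᵀ + Q = [27260/81 24878/81 14809/81; 24878/81 25376/81 15832/81; 14809/81 15832/81 10505/81]
step 1: y = z − H·x̄ = [302/9]
step 1: S = H·P̄·Hᵀ + R = [7541/9]
step 1: K = P̄·Hᵀ·S⁻¹ = [13229/22623; 13736/22623; 8779/22623]
step 1: x' = x̄ + K·y = [-88153/22623, -51031/22623, 2161/22623]
step 1: P' = (I − K·H)·P̄ = [377299/7541 72734/7541 -165286/22623; 72734/7541 33120/7541 -44416/22623; -165286/22623 -44416/22623 79532/22623]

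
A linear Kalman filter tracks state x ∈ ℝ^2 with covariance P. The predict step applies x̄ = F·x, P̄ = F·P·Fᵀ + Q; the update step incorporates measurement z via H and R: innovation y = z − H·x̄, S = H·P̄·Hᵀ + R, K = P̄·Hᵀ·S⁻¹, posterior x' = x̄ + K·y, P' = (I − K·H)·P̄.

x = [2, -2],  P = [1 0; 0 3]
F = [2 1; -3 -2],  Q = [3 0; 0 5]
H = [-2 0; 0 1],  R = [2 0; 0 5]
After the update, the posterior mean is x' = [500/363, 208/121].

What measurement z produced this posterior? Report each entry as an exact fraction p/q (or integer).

x̄ = F·x = [2, -2]
P̄ = F·P·Fᵀ + Q = [10 -12; -12 26]
S = H·P̄·Hᵀ + R = [42 24; 24 31]
K = P̄·Hᵀ·S⁻¹ = [-166/363 -4/121; 20/121 86/121]
x' − x̄ = [-226/363, 450/121] = K·y
y = (KᵀK)⁻¹·Kᵀ·(x' − x̄) = [1, 5]
z = y + H·x̄ = [1, 5] + [-4, -2] = [-3, 3]

z = [-3, 3]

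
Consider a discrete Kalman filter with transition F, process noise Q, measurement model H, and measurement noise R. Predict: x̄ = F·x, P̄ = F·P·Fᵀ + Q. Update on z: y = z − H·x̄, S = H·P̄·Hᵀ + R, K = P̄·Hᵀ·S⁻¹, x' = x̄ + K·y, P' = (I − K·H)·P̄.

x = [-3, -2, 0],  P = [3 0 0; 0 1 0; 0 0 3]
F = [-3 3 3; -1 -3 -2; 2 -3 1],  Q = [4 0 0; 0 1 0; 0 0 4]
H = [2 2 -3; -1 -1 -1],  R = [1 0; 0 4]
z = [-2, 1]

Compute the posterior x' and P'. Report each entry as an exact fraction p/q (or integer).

x̄ = F·x = [3, 9, 0]
P̄ = F·P·Fᵀ + Q = [67 -18 -18; -18 25 -3; -18 -3 28]
y = z − H·x̄ = [-26, 13]
S = H·P̄·Hᵀ + R = [729 -49; -49 46]
K = P̄·Hᵀ·S⁻¹ = [5473/31133 -15151/31133; 862/31133 -1789/31133; -6139/31133 -11277/31133]
x' = x̄ + K·y = [-245862/31133, 234528/31133, 13013/31133]
P' = (I − K·H)·P̄ = [784334/31133 -746877/31133 23147/31133; -746877/31133 751343/31133 2690/31133; 23147/31133 2690/31133 19271/31133]

x' = [-245862/31133, 234528/31133, 13013/31133]
P' = [784334/31133 -746877/31133 23147/31133; -746877/31133 751343/31133 2690/31133; 23147/31133 2690/31133 19271/31133]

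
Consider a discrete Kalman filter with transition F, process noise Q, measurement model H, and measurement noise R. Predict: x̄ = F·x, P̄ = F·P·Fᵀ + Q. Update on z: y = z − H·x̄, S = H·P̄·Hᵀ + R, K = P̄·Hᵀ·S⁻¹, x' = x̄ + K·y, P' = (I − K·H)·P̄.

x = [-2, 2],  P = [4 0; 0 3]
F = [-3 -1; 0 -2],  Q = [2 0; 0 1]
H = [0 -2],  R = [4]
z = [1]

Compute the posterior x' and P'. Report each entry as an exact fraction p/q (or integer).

x̄ = F·x = [4, -4]
P̄ = F·P·Fᵀ + Q = [41 6; 6 13]
y = z − H·x̄ = [-7]
S = H·P̄·Hᵀ + R = [56]
K = P̄·Hᵀ·S⁻¹ = [-3/14; -13/28]
x' = x̄ + K·y = [11/2, -3/4]
P' = (I − K·H)·P̄ = [269/7 3/7; 3/7 13/14]

x' = [11/2, -3/4]
P' = [269/7 3/7; 3/7 13/14]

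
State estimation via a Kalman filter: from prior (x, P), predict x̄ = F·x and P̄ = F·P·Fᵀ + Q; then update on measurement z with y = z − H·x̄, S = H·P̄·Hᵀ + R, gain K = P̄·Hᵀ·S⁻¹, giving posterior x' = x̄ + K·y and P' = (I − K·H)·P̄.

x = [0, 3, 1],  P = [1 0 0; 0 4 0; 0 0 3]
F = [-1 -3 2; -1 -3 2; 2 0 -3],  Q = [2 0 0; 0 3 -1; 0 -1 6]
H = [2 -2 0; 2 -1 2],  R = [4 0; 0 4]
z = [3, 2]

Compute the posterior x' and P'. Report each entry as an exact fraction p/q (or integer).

x' = [-535/98, -1682/245, 1381/490]
P' = [7279/147 2416/49 -3631/147; 2416/49 12228/245 -5932/245; -3631/147 -5932/245 9899/735]

x̄ = F·x = [-7, -7, -3]
P̄ = F·P·Fᵀ + Q = [51 49 -20; 49 52 -21; -20 -21 37]
y = z − H·x̄ = [3, 15]
S = H·P̄·Hᵀ + R = [24 18; 18 136]
K = P̄·Hᵀ·S⁻¹ = [31/294 4/49; -74/245 17/245; -359/1470 107/245]
x' = x̄ + K·y = [-535/98, -1682/245, 1381/490]
P' = (I − K·H)·P̄ = [7279/147 2416/49 -3631/147; 2416/49 12228/245 -5932/245; -3631/147 -5932/245 9899/735]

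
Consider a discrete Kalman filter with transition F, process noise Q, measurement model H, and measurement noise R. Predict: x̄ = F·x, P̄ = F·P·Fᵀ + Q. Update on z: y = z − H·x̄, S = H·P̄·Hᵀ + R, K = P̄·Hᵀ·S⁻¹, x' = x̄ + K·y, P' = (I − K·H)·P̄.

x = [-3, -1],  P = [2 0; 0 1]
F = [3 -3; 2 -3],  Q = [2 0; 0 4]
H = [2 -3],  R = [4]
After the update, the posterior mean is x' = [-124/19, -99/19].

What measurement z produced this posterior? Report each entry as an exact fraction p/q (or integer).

z = [3]

x̄ = F·x = [-6, -3]
P̄ = F·P·Fᵀ + Q = [29 21; 21 21]
S = H·P̄·Hᵀ + R = [57]
K = P̄·Hᵀ·S⁻¹ = [-5/57; -7/19]
x' − x̄ = [-10/19, -42/19] = K·y
y = (KᵀK)⁻¹·Kᵀ·(x' − x̄) = [6]
z = y + H·x̄ = [6] + [-3] = [3]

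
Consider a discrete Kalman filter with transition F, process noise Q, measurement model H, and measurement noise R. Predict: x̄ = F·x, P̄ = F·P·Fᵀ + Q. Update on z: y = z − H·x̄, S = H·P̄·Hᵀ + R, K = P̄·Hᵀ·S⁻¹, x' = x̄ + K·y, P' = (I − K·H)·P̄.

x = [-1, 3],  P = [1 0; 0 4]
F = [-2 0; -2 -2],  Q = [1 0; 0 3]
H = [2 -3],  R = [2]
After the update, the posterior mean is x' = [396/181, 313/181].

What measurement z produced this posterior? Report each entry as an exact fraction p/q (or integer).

z = [-1]

x̄ = F·x = [2, -4]
P̄ = F·P·Fᵀ + Q = [5 4; 4 23]
S = H·P̄·Hᵀ + R = [181]
K = P̄·Hᵀ·S⁻¹ = [-2/181; -61/181]
x' − x̄ = [34/181, 1037/181] = K·y
y = (KᵀK)⁻¹·Kᵀ·(x' − x̄) = [-17]
z = y + H·x̄ = [-17] + [16] = [-1]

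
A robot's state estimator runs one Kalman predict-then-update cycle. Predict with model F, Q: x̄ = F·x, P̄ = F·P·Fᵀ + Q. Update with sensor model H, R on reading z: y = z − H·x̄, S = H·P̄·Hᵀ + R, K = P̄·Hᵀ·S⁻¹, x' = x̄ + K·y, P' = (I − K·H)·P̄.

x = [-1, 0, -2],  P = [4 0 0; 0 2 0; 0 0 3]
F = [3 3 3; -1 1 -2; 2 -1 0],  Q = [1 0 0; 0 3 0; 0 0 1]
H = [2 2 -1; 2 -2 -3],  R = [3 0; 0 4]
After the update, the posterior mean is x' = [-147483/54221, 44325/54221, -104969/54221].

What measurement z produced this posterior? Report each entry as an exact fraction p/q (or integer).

z = [-2, -1]

x̄ = F·x = [-9, 5, -2]
P̄ = F·P·Fᵀ + Q = [82 -24 18; -24 21 -10; 18 -10 19]
S = H·P̄·Hᵀ + R = [210 197; 197 443]
K = P̄·Hᵀ·S⁻¹ = [12288/54221 13874/54221; 13592/54221 -13388/54221; -1132/54221 381/54221]
x' − x̄ = [340506/54221, -226780/54221, 3473/54221] = K·y
y = (KᵀK)⁻¹·Kᵀ·(x' − x̄) = [4, 21]
z = y + H·x̄ = [4, 21] + [-6, -22] = [-2, -1]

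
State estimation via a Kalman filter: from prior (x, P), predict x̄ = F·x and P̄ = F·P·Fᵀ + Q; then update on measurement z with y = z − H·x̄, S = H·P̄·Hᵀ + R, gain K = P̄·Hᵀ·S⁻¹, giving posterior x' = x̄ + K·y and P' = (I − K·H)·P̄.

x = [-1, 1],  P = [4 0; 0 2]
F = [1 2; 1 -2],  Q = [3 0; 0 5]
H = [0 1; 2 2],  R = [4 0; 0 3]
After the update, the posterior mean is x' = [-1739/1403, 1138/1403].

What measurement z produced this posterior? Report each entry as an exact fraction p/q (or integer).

x̄ = F·x = [1, -3]
P̄ = F·P·Fᵀ + Q = [15 -4; -4 17]
S = H·P̄·Hᵀ + R = [21 26; 26 99]
K = P̄·Hᵀ·S⁻¹ = [-968/1403 566/1403; 1007/1403 104/1403]
x' − x̄ = [-3142/1403, 5347/1403] = K·y
y = (KᵀK)⁻¹·Kᵀ·(x' − x̄) = [5, 3]
z = y + H·x̄ = [5, 3] + [-3, -4] = [2, -1]

z = [2, -1]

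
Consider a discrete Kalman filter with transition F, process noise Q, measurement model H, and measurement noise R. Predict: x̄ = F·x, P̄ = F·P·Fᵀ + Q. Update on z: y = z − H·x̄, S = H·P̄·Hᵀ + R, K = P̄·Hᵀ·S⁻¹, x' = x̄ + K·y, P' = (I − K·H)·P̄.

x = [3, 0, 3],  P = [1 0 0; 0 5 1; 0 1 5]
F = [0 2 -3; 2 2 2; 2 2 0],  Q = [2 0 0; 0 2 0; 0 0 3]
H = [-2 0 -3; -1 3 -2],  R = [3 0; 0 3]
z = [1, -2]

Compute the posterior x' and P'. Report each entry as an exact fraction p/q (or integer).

x̄ = F·x = [-9, 12, 6]
P̄ = F·P·Fᵀ + Q = [55 -12 14; -12 54 28; 14 28 27]
y = z − H·x̄ = [1, -35]
S = H·P̄·Hᵀ + R = [634 190; 190 444]
K = P̄·Hᵀ·S⁻¹ = [-22439/122698 -23283/122698; -12265/61349 21553/61349; -12859/61349 15427/122698]
x' = x̄ + K·y = [-155908/61349, -30432/61349, 170525/122698]
P' = (I − K·H)·P̄ = [566985/122698 -35661/61349 -355551/122698; -35661/61349 33692/61349 36039/61349; -355551/122698 36039/61349 131376/61349]

x' = [-155908/61349, -30432/61349, 170525/122698]
P' = [566985/122698 -35661/61349 -355551/122698; -35661/61349 33692/61349 36039/61349; -355551/122698 36039/61349 131376/61349]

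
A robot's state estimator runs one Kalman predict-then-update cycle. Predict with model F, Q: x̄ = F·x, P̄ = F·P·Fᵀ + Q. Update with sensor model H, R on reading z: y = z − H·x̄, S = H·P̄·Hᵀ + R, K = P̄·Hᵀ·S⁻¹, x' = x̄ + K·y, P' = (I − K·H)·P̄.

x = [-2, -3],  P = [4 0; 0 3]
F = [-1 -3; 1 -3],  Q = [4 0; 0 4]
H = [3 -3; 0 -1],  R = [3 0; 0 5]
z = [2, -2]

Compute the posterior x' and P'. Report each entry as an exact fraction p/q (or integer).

x' = [9253/2488, 7401/2488]
P' = [11311/2488 10555/2488; 10555/2488 10615/2488]

x̄ = F·x = [11, 7]
P̄ = F·P·Fᵀ + Q = [35 23; 23 35]
y = z − H·x̄ = [-10, 5]
S = H·P̄·Hᵀ + R = [219 36; 36 40]
K = P̄·Hᵀ·S⁻¹ = [189/622 -2111/2488; -15/622 -2123/2488]
x' = x̄ + K·y = [9253/2488, 7401/2488]
P' = (I − K·H)·P̄ = [11311/2488 10555/2488; 10555/2488 10615/2488]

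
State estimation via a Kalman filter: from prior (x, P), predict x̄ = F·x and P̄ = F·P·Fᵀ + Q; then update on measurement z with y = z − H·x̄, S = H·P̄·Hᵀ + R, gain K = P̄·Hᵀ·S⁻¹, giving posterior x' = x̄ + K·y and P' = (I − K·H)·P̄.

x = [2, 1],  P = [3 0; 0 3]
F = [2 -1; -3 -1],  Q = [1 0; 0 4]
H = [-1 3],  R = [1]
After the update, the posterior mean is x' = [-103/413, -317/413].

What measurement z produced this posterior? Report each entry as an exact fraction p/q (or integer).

z = [-2]

x̄ = F·x = [3, -7]
P̄ = F·P·Fᵀ + Q = [16 -15; -15 34]
S = H·P̄·Hᵀ + R = [413]
K = P̄·Hᵀ·S⁻¹ = [-61/413; 117/413]
x' − x̄ = [-1342/413, 2574/413] = K·y
y = (KᵀK)⁻¹·Kᵀ·(x' − x̄) = [22]
z = y + H·x̄ = [22] + [-24] = [-2]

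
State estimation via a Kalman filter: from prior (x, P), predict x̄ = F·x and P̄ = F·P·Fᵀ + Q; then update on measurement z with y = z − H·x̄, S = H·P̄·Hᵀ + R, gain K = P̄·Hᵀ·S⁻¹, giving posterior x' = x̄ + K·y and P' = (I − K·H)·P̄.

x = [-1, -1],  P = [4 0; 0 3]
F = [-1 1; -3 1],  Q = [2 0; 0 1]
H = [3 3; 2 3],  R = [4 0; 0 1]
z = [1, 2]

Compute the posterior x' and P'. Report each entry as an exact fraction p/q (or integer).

x' = [-2583/4234, 4433/4234]
P' = [6111/4234 -4395/4234; -4395/4234 3535/4234]

x̄ = F·x = [0, 2]
P̄ = F·P·Fᵀ + Q = [9 15; 15 40]
y = z − H·x̄ = [-5, -4]
S = H·P̄·Hᵀ + R = [715 639; 639 577]
K = P̄·Hᵀ·S⁻¹ = [1287/4234 -963/4234; -645/4234 1815/4234]
x' = x̄ + K·y = [-2583/4234, 4433/4234]
P' = (I − K·H)·P̄ = [6111/4234 -4395/4234; -4395/4234 3535/4234]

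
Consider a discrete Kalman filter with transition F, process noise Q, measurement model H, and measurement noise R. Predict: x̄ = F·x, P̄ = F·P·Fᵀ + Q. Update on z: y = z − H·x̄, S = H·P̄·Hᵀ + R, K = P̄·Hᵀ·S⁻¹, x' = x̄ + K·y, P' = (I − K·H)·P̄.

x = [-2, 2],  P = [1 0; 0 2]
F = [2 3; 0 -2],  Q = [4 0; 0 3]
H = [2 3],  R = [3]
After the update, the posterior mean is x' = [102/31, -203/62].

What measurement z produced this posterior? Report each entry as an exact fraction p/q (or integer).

x̄ = F·x = [2, -4]
P̄ = F·P·Fᵀ + Q = [26 -12; -12 11]
S = H·P̄·Hᵀ + R = [62]
K = P̄·Hᵀ·S⁻¹ = [8/31; 9/62]
x' − x̄ = [40/31, 45/62] = K·y
y = (KᵀK)⁻¹·Kᵀ·(x' − x̄) = [5]
z = y + H·x̄ = [5] + [-8] = [-3]

z = [-3]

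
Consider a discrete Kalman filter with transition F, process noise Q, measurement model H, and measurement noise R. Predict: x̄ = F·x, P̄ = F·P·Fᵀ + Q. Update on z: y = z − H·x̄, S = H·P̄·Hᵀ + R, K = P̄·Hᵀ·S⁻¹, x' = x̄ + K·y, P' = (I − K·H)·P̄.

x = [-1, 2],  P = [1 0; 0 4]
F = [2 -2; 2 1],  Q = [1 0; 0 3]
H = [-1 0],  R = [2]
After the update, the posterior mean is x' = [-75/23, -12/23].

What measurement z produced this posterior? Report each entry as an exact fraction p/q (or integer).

z = [3]

x̄ = F·x = [-6, 0]
P̄ = F·P·Fᵀ + Q = [21 -4; -4 11]
S = H·P̄·Hᵀ + R = [23]
K = P̄·Hᵀ·S⁻¹ = [-21/23; 4/23]
x' − x̄ = [63/23, -12/23] = K·y
y = (KᵀK)⁻¹·Kᵀ·(x' − x̄) = [-3]
z = y + H·x̄ = [-3] + [6] = [3]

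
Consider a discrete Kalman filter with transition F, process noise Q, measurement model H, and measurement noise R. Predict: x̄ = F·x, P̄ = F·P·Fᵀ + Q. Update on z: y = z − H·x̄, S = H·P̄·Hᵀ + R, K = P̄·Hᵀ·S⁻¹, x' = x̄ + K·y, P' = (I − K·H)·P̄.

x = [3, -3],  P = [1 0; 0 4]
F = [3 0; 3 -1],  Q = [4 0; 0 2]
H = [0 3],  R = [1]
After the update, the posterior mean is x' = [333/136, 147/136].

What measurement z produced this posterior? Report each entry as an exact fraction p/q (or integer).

x̄ = F·x = [9, 12]
P̄ = F·P·Fᵀ + Q = [13 9; 9 15]
S = H·P̄·Hᵀ + R = [136]
K = P̄·Hᵀ·S⁻¹ = [27/136; 45/136]
x' − x̄ = [-891/136, -1485/136] = K·y
y = (KᵀK)⁻¹·Kᵀ·(x' − x̄) = [-33]
z = y + H·x̄ = [-33] + [36] = [3]

z = [3]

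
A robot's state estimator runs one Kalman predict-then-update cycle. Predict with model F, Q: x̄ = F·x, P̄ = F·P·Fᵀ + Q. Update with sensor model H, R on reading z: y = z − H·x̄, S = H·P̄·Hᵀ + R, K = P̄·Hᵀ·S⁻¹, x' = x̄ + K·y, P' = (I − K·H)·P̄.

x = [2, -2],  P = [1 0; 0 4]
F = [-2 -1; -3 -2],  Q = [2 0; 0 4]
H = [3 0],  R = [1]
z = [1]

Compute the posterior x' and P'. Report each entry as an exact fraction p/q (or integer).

x' = [4/13, 16/13]
P' = [10/91 2/13; 2/13 125/13]

x̄ = F·x = [-2, -2]
P̄ = F·P·Fᵀ + Q = [10 14; 14 29]
y = z − H·x̄ = [7]
S = H·P̄·Hᵀ + R = [91]
K = P̄·Hᵀ·S⁻¹ = [30/91; 6/13]
x' = x̄ + K·y = [4/13, 16/13]
P' = (I − K·H)·P̄ = [10/91 2/13; 2/13 125/13]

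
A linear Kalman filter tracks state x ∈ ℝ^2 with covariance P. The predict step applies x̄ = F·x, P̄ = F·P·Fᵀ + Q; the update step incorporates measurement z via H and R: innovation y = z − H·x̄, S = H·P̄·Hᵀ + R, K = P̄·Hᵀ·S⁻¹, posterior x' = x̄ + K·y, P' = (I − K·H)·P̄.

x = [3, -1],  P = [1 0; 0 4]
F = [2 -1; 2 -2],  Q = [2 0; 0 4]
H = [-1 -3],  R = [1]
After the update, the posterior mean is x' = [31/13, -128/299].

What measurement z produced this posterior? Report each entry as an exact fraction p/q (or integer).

x̄ = F·x = [7, 8]
P̄ = F·P·Fᵀ + Q = [10 12; 12 24]
S = H·P̄·Hᵀ + R = [299]
K = P̄·Hᵀ·S⁻¹ = [-2/13; -84/299]
x' − x̄ = [-60/13, -2520/299] = K·y
y = (KᵀK)⁻¹·Kᵀ·(x' − x̄) = [30]
z = y + H·x̄ = [30] + [-31] = [-1]

z = [-1]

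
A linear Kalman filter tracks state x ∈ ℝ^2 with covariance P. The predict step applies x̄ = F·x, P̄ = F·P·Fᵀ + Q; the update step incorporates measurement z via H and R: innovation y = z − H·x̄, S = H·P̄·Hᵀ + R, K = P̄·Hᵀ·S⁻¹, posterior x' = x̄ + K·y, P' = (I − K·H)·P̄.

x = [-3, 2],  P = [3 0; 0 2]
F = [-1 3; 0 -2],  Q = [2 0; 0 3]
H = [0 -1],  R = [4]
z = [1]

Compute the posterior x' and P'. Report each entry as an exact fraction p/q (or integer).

x̄ = F·x = [9, -4]
P̄ = F·P·Fᵀ + Q = [23 -12; -12 11]
y = z − H·x̄ = [-3]
S = H·P̄·Hᵀ + R = [15]
K = P̄·Hᵀ·S⁻¹ = [4/5; -11/15]
x' = x̄ + K·y = [33/5, -9/5]
P' = (I − K·H)·P̄ = [67/5 -16/5; -16/5 44/15]

x' = [33/5, -9/5]
P' = [67/5 -16/5; -16/5 44/15]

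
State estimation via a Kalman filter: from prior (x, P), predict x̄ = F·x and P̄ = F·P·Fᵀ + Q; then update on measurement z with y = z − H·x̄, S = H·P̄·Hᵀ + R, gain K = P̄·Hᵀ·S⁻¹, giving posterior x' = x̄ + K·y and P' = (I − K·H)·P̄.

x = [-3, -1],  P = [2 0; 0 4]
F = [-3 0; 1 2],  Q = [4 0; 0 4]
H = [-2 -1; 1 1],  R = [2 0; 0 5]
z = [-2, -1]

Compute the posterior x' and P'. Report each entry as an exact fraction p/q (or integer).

x̄ = F·x = [9, -5]
P̄ = F·P·Fᵀ + Q = [22 -6; -6 22]
y = z − H·x̄ = [11, -5]
S = H·P̄·Hᵀ + R = [88 -48; -48 37]
K = P̄·Hᵀ·S⁻¹ = [-319/476 -52/119; 199/476 116/119]
x' = x̄ + K·y = [1815/476, -2511/476]
P' = (I − K·H)·P̄ = [839/238 -1359/238; -1359/238 2519/238]

x' = [1815/476, -2511/476]
P' = [839/238 -1359/238; -1359/238 2519/238]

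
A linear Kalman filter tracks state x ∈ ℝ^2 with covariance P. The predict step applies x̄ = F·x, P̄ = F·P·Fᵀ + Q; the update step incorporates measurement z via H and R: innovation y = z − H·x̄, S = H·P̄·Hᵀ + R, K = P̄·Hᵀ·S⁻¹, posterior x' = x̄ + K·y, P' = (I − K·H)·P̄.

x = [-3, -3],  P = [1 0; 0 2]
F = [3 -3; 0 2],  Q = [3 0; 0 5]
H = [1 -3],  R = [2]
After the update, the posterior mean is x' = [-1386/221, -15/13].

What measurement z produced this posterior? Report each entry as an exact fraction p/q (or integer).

z = [-3]

x̄ = F·x = [0, -6]
P̄ = F·P·Fᵀ + Q = [30 -12; -12 13]
S = H·P̄·Hᵀ + R = [221]
K = P̄·Hᵀ·S⁻¹ = [66/221; -3/13]
x' − x̄ = [-1386/221, 63/13] = K·y
y = (KᵀK)⁻¹·Kᵀ·(x' − x̄) = [-21]
z = y + H·x̄ = [-21] + [18] = [-3]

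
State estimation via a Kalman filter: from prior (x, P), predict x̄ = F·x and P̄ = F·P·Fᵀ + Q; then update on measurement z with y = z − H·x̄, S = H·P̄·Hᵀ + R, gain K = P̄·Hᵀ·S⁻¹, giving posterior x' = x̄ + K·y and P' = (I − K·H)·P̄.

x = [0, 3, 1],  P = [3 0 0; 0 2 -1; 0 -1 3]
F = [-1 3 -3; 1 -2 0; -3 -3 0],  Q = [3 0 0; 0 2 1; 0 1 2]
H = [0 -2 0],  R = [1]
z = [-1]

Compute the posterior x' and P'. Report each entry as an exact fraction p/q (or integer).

x' = [-228/53, 20/53, -373/53]
P' = [1893/53 -21/53 -618/53; -21/53 13/53 4/53; -618/53 4/53 2427/53]

x̄ = F·x = [6, -6, -9]
P̄ = F·P·Fᵀ + Q = [69 -21 -18; -21 13 4; -18 4 47]
y = z − H·x̄ = [-13]
S = H·P̄·Hᵀ + R = [53]
K = P̄·Hᵀ·S⁻¹ = [42/53; -26/53; -8/53]
x' = x̄ + K·y = [-228/53, 20/53, -373/53]
P' = (I − K·H)·P̄ = [1893/53 -21/53 -618/53; -21/53 13/53 4/53; -618/53 4/53 2427/53]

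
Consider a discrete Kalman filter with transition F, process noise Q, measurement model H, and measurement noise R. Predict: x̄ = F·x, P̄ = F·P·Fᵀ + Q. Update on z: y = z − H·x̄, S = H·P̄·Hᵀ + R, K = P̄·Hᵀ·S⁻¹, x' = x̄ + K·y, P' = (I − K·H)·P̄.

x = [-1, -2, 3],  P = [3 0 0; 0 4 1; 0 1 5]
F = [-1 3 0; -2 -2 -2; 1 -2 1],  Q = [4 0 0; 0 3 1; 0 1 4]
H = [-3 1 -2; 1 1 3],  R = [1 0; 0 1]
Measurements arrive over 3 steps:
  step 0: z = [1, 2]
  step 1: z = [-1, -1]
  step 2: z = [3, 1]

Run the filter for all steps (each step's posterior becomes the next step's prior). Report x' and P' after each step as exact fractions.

step 0: x' = [-50430/22957, -75795/45914, 45423/22957], P' = [206362/22957 283964/22957 -165093/22957; 283964/22957 805069/45914 -228099/22957; -165093/22957 -228099/22957 133899/22957]
step 1: x' = [2604804175/4209983473, -550046764/4209983473, -2041931623/4209983473], P' = [4306519492/4209983473 5068598959/4209983473 -3287838895/4209983473; 5068598959/4209983473 7937452752/4209983473 -4000869480/4209983473; -3287838895/4209983473 -4000869480/4209983473 2837196416/4209983473]
step 2: x' = [-8125340159065/6065453833572, 184156828383/577662269864, 4072594050527/6065453833572], P' = [6200726536471/6065453833572 694613771827/577662269864 -4733924799521/6065453833572; 694613771827/577662269864 2171212407467/1155324539728 -548335043193/577662269864; -4733924799521/6065453833572 -548335043193/577662269864 4085317649605/6065453833572]

step 0: x̄ = F·x = [-5, 0, 6]
step 0: P̄ = F·P·Fᵀ + Q = [43 -24 -24; -24 59 3; -24 3 24]
step 0: y = z − H·x̄ = [-2, -11]
step 0: S = H·P̄·Hᵀ + R = [387 101; 101 145]
step 0: K = P̄·Hᵀ·S⁻¹ = [-4936/22957 -4953/22957; 13681/45914 4403/45914; -618/22957 8505/22957]
step 0: x' = x̄ + K·y = [-50430/22957, -75795/45914, 45423/22957]
step 0: P' = (I − K·H)·P̄ = [206362/22957 283964/22957 -165093/22957; 283964/22957 805069/45914 -228099/22957; -165093/22957 -228099/22957 133899/22957]
step 1: x̄ = F·x = [-126525/45914, 85809/22957, 70788/22957]
step 1: P̄ = F·P·Fᵀ + Q = [4434433/45914 -2099931/22957 -1720953/22957; -2099931/22957 2166229/22957 1724675/22957; -1720953/22957 1724675/22957 1488581/22957]
step 1: y = z − H·x̄ = [-313955/45914, -46885/4174]
step 1: S = H·P̄·Hᵀ + R = [26295817/45914 2079657/4174; 2079657/4174 2477473/4174]
step 1: K = P̄·Hᵀ·S⁻¹ = [-1275281727/4209983473 -488398234/4209983473; 733394835/4209983473 1003443271/4209983473; 188254373/4209983473 1222880873/4209983473]
step 1: x' = x̄ + K·y = [2604804175/4209983473, -550046764/4209983473, -2041931623/4209983473]
step 1: P' = (I − K·H)·P̄ = [4306519492/4209983473 5068598959/4209983473 -3287838895/4209983473; 5068598959/4209983473 7937452752/4209983473 -4000869480/4209983473; -3287838895/4209983473 -4000869480/4209983473 2837196416/4209983473]
step 2: x̄ = F·x = [-4254944467/4209983473, -25651576/4209983473, 1662966080/4209983473]
step 2: P̄ = F·P·Fᵀ + Q = [62171934398/4209983473 -41856534274/4209983473 -35303010754/4209983473; -41856534274/4209983473 55193749731/4209983473 36959177203/4209983473; -35303010754/4209983473 36959177203/4209983473 44886865102/4209983473]
step 2: y = z − H·x̄ = [3216700754/4209983473, 3501681276/4209983473]
step 2: S = H·P̄·Hᵀ + R = [478164970978/4209983473 108362119970/4209983473; 108362119970/4209983473 451781383666/4209983473]
step 2: K = P̄·Hᵀ·S⁻¹ = [-3681770812375/12130907667144 -1415206515817/12130907667144; 196869949277/1155324539728 270429691963/1155324539728; 547242291653/12130907667144 3529020391535/12130907667144]
step 2: x' = x̄ + K·y = [-8125340159065/6065453833572, 184156828383/577662269864, 4072594050527/6065453833572]
step 2: P' = (I − K·H)·P̄ = [6200726536471/6065453833572 694613771827/577662269864 -4733924799521/6065453833572; 694613771827/577662269864 2171212407467/1155324539728 -548335043193/577662269864; -4733924799521/6065453833572 -548335043193/577662269864 4085317649605/6065453833572]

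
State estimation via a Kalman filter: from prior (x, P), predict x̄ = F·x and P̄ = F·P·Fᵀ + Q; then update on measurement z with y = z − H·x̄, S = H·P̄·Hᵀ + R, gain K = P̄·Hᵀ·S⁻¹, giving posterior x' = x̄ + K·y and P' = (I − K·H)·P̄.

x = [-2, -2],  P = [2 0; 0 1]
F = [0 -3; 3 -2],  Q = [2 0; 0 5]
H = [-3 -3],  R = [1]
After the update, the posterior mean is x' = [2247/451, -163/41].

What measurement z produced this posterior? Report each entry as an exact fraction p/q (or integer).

z = [-3]

x̄ = F·x = [6, -2]
P̄ = F·P·Fᵀ + Q = [11 6; 6 27]
S = H·P̄·Hᵀ + R = [451]
K = P̄·Hᵀ·S⁻¹ = [-51/451; -9/41]
x' − x̄ = [-459/451, -81/41] = K·y
y = (KᵀK)⁻¹·Kᵀ·(x' − x̄) = [9]
z = y + H·x̄ = [9] + [-12] = [-3]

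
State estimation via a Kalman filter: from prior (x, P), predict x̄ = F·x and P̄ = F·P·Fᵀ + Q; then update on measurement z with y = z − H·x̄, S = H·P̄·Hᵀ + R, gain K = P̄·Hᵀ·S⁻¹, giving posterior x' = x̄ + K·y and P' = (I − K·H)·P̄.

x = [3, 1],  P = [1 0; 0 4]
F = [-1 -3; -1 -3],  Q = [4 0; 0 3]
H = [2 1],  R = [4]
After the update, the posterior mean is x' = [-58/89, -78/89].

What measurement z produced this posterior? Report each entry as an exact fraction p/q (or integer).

x̄ = F·x = [-6, -6]
P̄ = F·P·Fᵀ + Q = [41 37; 37 40]
S = H·P̄·Hᵀ + R = [356]
K = P̄·Hᵀ·S⁻¹ = [119/356; 57/178]
x' − x̄ = [476/89, 456/89] = K·y
y = (KᵀK)⁻¹·Kᵀ·(x' − x̄) = [16]
z = y + H·x̄ = [16] + [-18] = [-2]

z = [-2]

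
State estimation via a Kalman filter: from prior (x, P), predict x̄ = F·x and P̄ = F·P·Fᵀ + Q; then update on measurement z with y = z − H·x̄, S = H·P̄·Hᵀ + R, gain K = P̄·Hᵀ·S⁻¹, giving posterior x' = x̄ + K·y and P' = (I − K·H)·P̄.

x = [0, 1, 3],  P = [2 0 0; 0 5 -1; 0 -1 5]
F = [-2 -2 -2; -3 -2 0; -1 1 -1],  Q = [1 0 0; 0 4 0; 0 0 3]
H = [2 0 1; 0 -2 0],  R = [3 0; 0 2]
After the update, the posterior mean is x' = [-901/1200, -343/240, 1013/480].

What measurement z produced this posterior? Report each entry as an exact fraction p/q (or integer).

z = [1, 3]

x̄ = F·x = [-8, -2, -2]
P̄ = F·P·Fᵀ + Q = [41 28 4; 28 42 -6; 4 -6 17]
S = H·P̄·Hᵀ + R = [200 -100; -100 170]
K = P̄·Hᵀ·S⁻¹ = [451/1200 -13/120; 1/240 -59/120; 109/480 49/240]
x' − x̄ = [8699/1200, 137/240, 1973/480] = K·y
y = (KᵀK)⁻¹·Kᵀ·(x' − x̄) = [19, -1]
z = y + H·x̄ = [19, -1] + [-18, 4] = [1, 3]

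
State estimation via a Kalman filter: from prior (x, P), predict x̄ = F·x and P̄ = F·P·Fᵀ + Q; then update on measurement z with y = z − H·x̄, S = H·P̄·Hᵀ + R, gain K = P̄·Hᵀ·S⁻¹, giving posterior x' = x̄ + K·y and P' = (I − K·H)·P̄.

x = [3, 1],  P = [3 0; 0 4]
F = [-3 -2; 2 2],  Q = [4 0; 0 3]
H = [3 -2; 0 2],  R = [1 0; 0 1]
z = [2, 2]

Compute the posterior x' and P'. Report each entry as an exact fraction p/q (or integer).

x' = [14179/11916, 2561/2979]
P' = [2455/11916 443/2979; 443/2979 685/2979]

x̄ = F·x = [-11, 8]
P̄ = F·P·Fᵀ + Q = [47 -34; -34 31]
y = z − H·x̄ = [51, -14]
S = H·P̄·Hᵀ + R = [956 -328; -328 125]
K = P̄·Hᵀ·S⁻¹ = [3821/11916 886/2979; -41/2979 1370/2979]
x' = x̄ + K·y = [14179/11916, 2561/2979]
P' = (I − K·H)·P̄ = [2455/11916 443/2979; 443/2979 685/2979]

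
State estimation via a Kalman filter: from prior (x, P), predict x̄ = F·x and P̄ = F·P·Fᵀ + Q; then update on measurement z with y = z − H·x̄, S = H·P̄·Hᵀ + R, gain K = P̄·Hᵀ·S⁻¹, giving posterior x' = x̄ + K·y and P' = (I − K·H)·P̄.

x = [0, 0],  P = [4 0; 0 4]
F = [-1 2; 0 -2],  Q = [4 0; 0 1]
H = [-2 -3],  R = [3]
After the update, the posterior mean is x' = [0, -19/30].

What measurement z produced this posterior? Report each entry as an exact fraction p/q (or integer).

z = [2]

x̄ = F·x = [0, 0]
P̄ = F·P·Fᵀ + Q = [24 -16; -16 17]
S = H·P̄·Hᵀ + R = [60]
K = P̄·Hᵀ·S⁻¹ = [0; -19/60]
x' − x̄ = [0, -19/30] = K·y
y = (KᵀK)⁻¹·Kᵀ·(x' − x̄) = [2]
z = y + H·x̄ = [2] + [0] = [2]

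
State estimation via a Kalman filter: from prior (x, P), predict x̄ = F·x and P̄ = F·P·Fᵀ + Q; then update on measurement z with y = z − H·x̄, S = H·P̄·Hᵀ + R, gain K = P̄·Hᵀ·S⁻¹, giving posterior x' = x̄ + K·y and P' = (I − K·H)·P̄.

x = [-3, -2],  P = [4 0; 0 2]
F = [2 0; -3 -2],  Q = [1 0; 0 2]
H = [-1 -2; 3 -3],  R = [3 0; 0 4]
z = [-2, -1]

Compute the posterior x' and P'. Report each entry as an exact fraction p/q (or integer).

x' = [1082/2235, 1931/2235]
P' = [9062/20115 3626/20115; 3626/20115 6938/20115]

x̄ = F·x = [-6, 13]
P̄ = F·P·Fᵀ + Q = [17 -24; -24 46]
y = z − H·x̄ = [18, 56]
S = H·P̄·Hᵀ + R = [108 297; 297 1003]
K = P̄·Hᵀ·S⁻¹ = [-5438/20115 151/745; -5834/20115 -92/745]
x' = x̄ + K·y = [1082/2235, 1931/2235]
P' = (I − K·H)·P̄ = [9062/20115 3626/20115; 3626/20115 6938/20115]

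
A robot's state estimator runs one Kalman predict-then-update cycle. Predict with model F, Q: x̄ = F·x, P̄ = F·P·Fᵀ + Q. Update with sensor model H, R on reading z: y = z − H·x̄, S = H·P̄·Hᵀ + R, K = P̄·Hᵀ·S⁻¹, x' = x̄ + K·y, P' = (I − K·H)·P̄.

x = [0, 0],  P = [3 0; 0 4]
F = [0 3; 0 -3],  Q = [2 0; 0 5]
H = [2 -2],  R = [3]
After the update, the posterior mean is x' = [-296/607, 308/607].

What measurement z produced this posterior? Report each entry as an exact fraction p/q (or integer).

z = [-2]

x̄ = F·x = [0, 0]
P̄ = F·P·Fᵀ + Q = [38 -36; -36 41]
S = H·P̄·Hᵀ + R = [607]
K = P̄·Hᵀ·S⁻¹ = [148/607; -154/607]
x' − x̄ = [-296/607, 308/607] = K·y
y = (KᵀK)⁻¹·Kᵀ·(x' − x̄) = [-2]
z = y + H·x̄ = [-2] + [0] = [-2]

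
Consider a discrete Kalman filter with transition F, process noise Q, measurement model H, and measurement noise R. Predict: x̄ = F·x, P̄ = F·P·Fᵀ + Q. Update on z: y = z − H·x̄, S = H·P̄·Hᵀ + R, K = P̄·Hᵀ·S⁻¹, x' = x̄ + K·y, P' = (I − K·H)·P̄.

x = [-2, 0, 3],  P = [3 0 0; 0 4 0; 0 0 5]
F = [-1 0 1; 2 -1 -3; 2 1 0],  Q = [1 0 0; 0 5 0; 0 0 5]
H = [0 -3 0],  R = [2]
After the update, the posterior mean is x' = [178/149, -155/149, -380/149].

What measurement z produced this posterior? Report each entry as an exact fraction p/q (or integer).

x̄ = F·x = [5, -13, -4]
P̄ = F·P·Fᵀ + Q = [9 -21 -6; -21 66 8; -6 8 21]
S = H·P̄·Hᵀ + R = [596]
K = P̄·Hᵀ·S⁻¹ = [63/596; -99/298; -6/149]
x' − x̄ = [-567/149, 1782/149, 216/149] = K·y
y = (KᵀK)⁻¹·Kᵀ·(x' − x̄) = [-36]
z = y + H·x̄ = [-36] + [39] = [3]

z = [3]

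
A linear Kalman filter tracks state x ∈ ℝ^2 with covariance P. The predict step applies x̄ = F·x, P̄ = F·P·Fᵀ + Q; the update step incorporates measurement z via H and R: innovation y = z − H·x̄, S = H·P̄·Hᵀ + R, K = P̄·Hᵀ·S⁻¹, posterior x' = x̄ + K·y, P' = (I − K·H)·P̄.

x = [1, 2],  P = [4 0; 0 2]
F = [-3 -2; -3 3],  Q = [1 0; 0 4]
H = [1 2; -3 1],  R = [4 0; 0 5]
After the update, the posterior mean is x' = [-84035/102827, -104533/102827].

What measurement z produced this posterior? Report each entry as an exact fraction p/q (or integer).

x̄ = F·x = [-7, 3]
P̄ = F·P·Fᵀ + Q = [45 24; 24 58]
S = H·P̄·Hᵀ + R = [377 -139; -139 324]
K = P̄·Hᵀ·S⁻¹ = [14703/102827 -28920/102827; 43414/102827 14182/102827]
x' − x̄ = [635754/102827, -413014/102827] = K·y
y = (KᵀK)⁻¹·Kᵀ·(x' − x̄) = [-2, -23]
z = y + H·x̄ = [-2, -23] + [-1, 24] = [-3, 1]

z = [-3, 1]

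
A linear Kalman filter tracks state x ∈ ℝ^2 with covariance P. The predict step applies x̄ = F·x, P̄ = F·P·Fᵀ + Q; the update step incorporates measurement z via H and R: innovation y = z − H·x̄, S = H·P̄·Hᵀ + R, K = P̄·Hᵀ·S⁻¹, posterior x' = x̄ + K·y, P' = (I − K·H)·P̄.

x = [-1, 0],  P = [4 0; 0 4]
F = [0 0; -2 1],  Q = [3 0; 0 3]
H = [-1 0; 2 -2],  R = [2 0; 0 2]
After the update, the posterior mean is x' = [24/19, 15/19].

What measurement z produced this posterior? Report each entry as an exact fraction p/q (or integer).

z = [-2, 1]

x̄ = F·x = [0, 2]
P̄ = F·P·Fᵀ + Q = [3 0; 0 23]
S = H·P̄·Hᵀ + R = [5 -6; -6 106]
K = P̄·Hᵀ·S⁻¹ = [-141/247 6/247; -138/247 -115/247]
x' − x̄ = [24/19, -23/19] = K·y
y = (KᵀK)⁻¹·Kᵀ·(x' − x̄) = [-2, 5]
z = y + H·x̄ = [-2, 5] + [0, -4] = [-2, 1]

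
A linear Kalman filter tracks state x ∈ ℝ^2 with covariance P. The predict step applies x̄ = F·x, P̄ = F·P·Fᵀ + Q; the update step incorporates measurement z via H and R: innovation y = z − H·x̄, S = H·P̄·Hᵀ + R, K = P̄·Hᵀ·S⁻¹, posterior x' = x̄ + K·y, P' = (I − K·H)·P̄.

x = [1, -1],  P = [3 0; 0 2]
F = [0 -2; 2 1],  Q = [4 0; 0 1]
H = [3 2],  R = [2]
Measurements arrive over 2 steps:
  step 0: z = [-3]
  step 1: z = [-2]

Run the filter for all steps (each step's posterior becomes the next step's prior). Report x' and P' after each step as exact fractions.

step 0: x̄ = F·x = [2, 1]
step 0: P̄ = F·P·Fᵀ + Q = [12 -4; -4 15]
step 0: y = z − H·x̄ = [-11]
step 0: S = H·P̄·Hᵀ + R = [122]
step 0: K = P̄·Hᵀ·S⁻¹ = [14/61; 9/61]
step 0: x' = x̄ + K·y = [-32/61, -38/61]
step 0: P' = (I − K·H)·P̄ = [340/61 -496/61; -496/61 753/61]
step 1: x̄ = F·x = [76/61, -102/61]
step 1: P̄ = F·P·Fᵀ + Q = [3256/61 478/61; 478/61 190/61]
step 1: y = z − H·x̄ = [-146/61]
step 1: S = H·P̄·Hᵀ + R = [35922/61]
step 1: K = P̄·Hᵀ·S⁻¹ = [5362/17961; 907/17961]
step 1: x' = x̄ + K·y = [9544/17961, -32204/17961]
step 1: P' = (I − K·H)·P̄ = [16048/17961 -18710/17961; -18710/17961 28972/17961]

step 0: x' = [-32/61, -38/61], P' = [340/61 -496/61; -496/61 753/61]
step 1: x' = [9544/17961, -32204/17961], P' = [16048/17961 -18710/17961; -18710/17961 28972/17961]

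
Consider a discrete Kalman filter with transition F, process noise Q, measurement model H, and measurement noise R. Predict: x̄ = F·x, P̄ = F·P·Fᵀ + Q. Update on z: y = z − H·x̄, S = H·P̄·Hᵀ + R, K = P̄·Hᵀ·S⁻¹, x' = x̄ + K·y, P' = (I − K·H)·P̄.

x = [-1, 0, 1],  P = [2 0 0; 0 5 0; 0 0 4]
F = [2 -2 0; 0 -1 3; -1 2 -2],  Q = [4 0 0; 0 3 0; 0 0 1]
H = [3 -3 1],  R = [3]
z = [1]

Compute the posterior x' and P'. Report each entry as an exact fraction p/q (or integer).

x' = [-83/101, -247/303, 189/202]
P' = [2938/101 1962/101 -2907/101; 1962/101 4084/303 -1870/101; -2907/101 -1870/101 6291/202]

x̄ = F·x = [-2, 3, -1]
P̄ = F·P·Fᵀ + Q = [32 10 -24; 10 44 -34; -24 -34 39]
y = z − H·x̄ = [17]
S = H·P̄·Hᵀ + R = [606]
K = P̄·Hᵀ·S⁻¹ = [7/101; -68/303; 23/202]
x' = x̄ + K·y = [-83/101, -247/303, 189/202]
P' = (I − K·H)·P̄ = [2938/101 1962/101 -2907/101; 1962/101 4084/303 -1870/101; -2907/101 -1870/101 6291/202]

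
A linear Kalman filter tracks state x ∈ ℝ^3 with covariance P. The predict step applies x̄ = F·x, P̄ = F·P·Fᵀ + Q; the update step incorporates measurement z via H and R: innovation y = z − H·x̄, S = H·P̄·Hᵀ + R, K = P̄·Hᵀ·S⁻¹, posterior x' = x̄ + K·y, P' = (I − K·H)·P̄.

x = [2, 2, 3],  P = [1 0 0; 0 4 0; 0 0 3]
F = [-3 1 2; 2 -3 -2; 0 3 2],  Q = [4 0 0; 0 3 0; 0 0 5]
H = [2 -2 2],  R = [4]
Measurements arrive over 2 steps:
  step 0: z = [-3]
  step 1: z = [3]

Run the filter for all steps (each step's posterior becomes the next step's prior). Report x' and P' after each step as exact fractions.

step 0: x̄ = F·x = [2, -8, 12]
step 0: P̄ = F·P·Fᵀ + Q = [29 -30 24; -30 55 -48; 24 -48 53]
step 0: y = z − H·x̄ = [-47]
step 0: S = H·P̄·Hᵀ + R = [1368]
step 0: K = P̄·Hᵀ·S⁻¹ = [83/684; -7/36; 125/684]
step 0: x' = x̄ + K·y = [-2533/684, 41/36, 2333/684]
step 0: P' = (I − K·H)·P̄ = [3029/342 41/18 -2167/342; 41/18 59/18 11/18; -2167/342 11/18 2501/342]
step 1: x̄ = F·x = [1087/57, -1341/76, 7003/684]
step 1: P̄ = F·P·Fᵀ + Q = [3440/19 -2573/19 3505/57; -2573/19 4859/38 -2955/38; 3505/57 -2955/38 24311/342]
step 1: y = z − H·x̄ = [-15545/171]
step 1: S = H·P̄·Hᵀ + R = [636364/171]
step 1: K = P̄·Hᵀ·S⁻¹ = [32316/159091; -29160/159091; 17984/159091]
step 1: x' = x̄ + K·y = [96161/159091, -625149/636364, -24157/636364]
step 1: P' = (I − K·H)·P̄ = [4375216/159091 498643/159091 -3811941/159091; 498643/159091 905051/318182 -208875/318182; -3811941/159091 -208875/318182 7486943/318182]

step 0: x' = [-2533/684, 41/36, 2333/684], P' = [3029/342 41/18 -2167/342; 41/18 59/18 11/18; -2167/342 11/18 2501/342]
step 1: x' = [96161/159091, -625149/636364, -24157/636364], P' = [4375216/159091 498643/159091 -3811941/159091; 498643/159091 905051/318182 -208875/318182; -3811941/159091 -208875/318182 7486943/318182]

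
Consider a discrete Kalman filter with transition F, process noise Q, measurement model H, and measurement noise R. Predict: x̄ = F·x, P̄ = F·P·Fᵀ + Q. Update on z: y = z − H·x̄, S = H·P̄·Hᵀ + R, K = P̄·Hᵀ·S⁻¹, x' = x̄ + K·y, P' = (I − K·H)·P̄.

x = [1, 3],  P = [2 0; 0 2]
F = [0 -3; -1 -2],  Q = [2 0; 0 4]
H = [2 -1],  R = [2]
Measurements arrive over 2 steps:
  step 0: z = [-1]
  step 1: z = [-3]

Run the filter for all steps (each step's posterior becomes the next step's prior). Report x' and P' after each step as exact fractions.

step 0: x' = [-19/6, -59/12], P' = [11/3 37/6; 37/6 143/12]
step 1: x' = [-107/106, 39/53], P' = [1717/318 1460/159; 1460/159 2720/159]

step 0: x̄ = F·x = [-9, -7]
step 0: P̄ = F·P·Fᵀ + Q = [20 12; 12 14]
step 0: y = z − H·x̄ = [10]
step 0: S = H·P̄·Hᵀ + R = [48]
step 0: K = P̄·Hᵀ·S⁻¹ = [7/12; 5/24]
step 0: x' = x̄ + K·y = [-19/6, -59/12]
step 0: P' = (I − K·H)·P̄ = [11/3 37/6; 37/6 143/12]
step 1: x̄ = F·x = [59/4, 13]
step 1: P̄ = F·P·Fᵀ + Q = [437/4 90; 90 80]
step 1: y = z − H·x̄ = [-39/2]
step 1: S = H·P̄·Hᵀ + R = [159]
step 1: K = P̄·Hᵀ·S⁻¹ = [257/318; 100/159]
step 1: x' = x̄ + K·y = [-107/106, 39/53]
step 1: P' = (I − K·H)·P̄ = [1717/318 1460/159; 1460/159 2720/159]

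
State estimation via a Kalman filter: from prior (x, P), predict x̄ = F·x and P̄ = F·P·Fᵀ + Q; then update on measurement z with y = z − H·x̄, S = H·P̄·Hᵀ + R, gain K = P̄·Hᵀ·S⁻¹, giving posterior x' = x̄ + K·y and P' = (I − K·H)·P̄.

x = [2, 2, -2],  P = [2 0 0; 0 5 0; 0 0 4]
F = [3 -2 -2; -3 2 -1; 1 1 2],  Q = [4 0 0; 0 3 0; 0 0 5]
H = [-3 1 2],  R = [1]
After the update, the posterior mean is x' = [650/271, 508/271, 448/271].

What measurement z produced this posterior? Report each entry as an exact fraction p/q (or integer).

x̄ = F·x = [6, 0, 0]
P̄ = F·P·Fᵀ + Q = [58 -30 -20; -30 45 -4; -20 -4 28]
S = H·P̄·Hᵀ + R = [1084]
K = P̄·Hᵀ·S⁻¹ = [-61/271; 127/1084; 28/271]
x' − x̄ = [-976/271, 508/271, 448/271] = K·y
y = (KᵀK)⁻¹·Kᵀ·(x' − x̄) = [16]
z = y + H·x̄ = [16] + [-18] = [-2]

z = [-2]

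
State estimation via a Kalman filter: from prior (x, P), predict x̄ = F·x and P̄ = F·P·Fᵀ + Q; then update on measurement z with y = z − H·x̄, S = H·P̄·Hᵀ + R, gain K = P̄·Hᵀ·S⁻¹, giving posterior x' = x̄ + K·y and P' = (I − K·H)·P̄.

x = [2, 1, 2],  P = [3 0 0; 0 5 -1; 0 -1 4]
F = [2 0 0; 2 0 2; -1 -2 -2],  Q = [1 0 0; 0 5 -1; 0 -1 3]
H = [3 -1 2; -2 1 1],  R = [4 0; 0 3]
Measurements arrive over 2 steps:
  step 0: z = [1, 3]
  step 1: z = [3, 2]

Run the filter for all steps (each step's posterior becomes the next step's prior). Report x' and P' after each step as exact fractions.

step 0: x' = [2057/1663, 14193/3326, 4441/6652], P' = [17063/3326 37237/3326 -3243/1663; 37237/3326 86533/3326 -13619/3326; -3243/1663 -13619/3326 9871/6652]
step 1: x' = [-133190023/179031974, -202654249/179031974, 314969841/179031974], P' = [105269482/89515987 190464918/89515987 -55927222/89515987; 190464918/89515987 467349418/89515987 -90972712/89515987; -55927222/89515987 -90972712/89515987 94369505/89515987]

step 0: x̄ = F·x = [4, 8, -8]
step 0: P̄ = F·P·Fᵀ + Q = [13 12 -6; 12 33 -19; -6 -19 34]
step 0: y = z − H·x̄ = [13, 11]
step 0: S = H·P̄·Hᵀ + R = [222 4; 4 60]
step 0: K = P̄·Hᵀ·S⁻¹ = [245/3326 -1125/3326; -515/3326 -260/1663; 504/1663 2859/6652]
step 0: x' = x̄ + K·y = [2057/1663, 14193/3326, 4441/6652]
step 0: P' = (I − K·H)·P̄ = [17063/3326 37237/3326 -3243/1663; 37237/3326 86533/3326 -13619/3326; -3243/1663 -13619/3326 9871/6652]
step 1: x̄ = F·x = [4114/1663, 12669/3326, -36941/3326]
step 1: P̄ = F·P·Fᵀ + Q = [35789/1663 21154/1663 -78565/1663; 21154/1663 26368/1663 -56375/1663; -78565/1663 -56375/1663 406967/3326]
step 1: y = z − H·x̄ = [71845/3326, 23690/1663]
step 1: S = H·P̄·Hᵀ + R = [324851/1663 293825/1663; 293825/1663 989781/3326]
step 1: K = P̄·Hᵀ·S⁻¹ = [3372271/89515987 -25333756/89515987; -19475022/89515987 -1517710/89515987; 27982514/89515987 38417079/89515987]
step 1: x' = x̄ + K·y = [-133190023/179031974, -202654249/179031974, 314969841/179031974]
step 1: P' = (I − K·H)·P̄ = [105269482/89515987 190464918/89515987 -55927222/89515987; 190464918/89515987 467349418/89515987 -90972712/89515987; -55927222/89515987 -90972712/89515987 94369505/89515987]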